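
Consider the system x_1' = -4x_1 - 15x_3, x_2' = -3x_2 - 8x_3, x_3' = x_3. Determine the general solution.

x_1(t) = -3c_1e^(t) + c_3e^(-4t), x_2(t) = -2c_1e^(t) + c_2e^(-3t), x_3(t) = c_1e^(t)

Coefficient matrix A = [[-4, 0, -15], [0, -3, -8], [0, 0, 1]].
det(A - λI) = 0 gives eigenvalues λ = 1, -3, -4.
For λ=1: eigenvector (-3,-2,1).
For λ=-3: eigenvector (0,1,0).
For λ=-4: eigenvector (1,0,0).
General solution: c_1e^(t)(-3,-2,1) + c_2e^(-3t)(0,1,0) + c_3e^(-4t)(1,0,0).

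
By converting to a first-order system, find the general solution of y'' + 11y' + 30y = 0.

y(t) = C_1e^(-6t) + C_2e^(-5t)

Let x_1 = y, x_2 = y'. Then x_1' = x_2 and x_2' = -30x_1 - 11x_2.
A = [[0,1],[-30,-11]]; det(A-λI) = λ^2 + 11λ + 30.
Eigenvalues λ = -6, -5 with eigenvectors (1,-6), (1,-5).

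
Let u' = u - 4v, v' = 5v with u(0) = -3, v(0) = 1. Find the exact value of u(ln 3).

A = [[1,-4],[0,5]]; eigenvalues λ = 5, 1.
Eigenvectors: (-1,1) for λ=5, (-1,0) for λ=1.
From the initial condition, c_1 = 1, c_2 = 2.
u(ln 3) = (1)(3^5)(-1) + (2)(3^1)(-1) = -249.

-249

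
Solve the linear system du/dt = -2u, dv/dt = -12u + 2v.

Coefficient matrix A = [[-2, 0], [-12, 2]].
Characteristic polynomial det(A - λI) = λ^2 - 4 = 0.
Eigenvalues λ = 2, -2.
For λ=2: (A-λI) row 1 is [-4, 0], so an eigenvector is (0, 1).
For λ=-2: (A-λI) row 2 is [-12, 4], so an eigenvector is (1, 3).
General solution: K_1e^(2t)(0,1) + K_2e^(-2t)(1,3).

u(t) = K_2e^(-2t), v(t) = K_1e^(2t) + 3K_2e^(-2t)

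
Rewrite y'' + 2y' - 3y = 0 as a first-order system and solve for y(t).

Let x_1 = y, x_2 = y'. Then x_1' = x_2 and x_2' = 3x_1 - 2x_2.
A = [[0,1],[3,-2]]; det(A-λI) = λ^2 + 2λ - 3.
Eigenvalues λ = 1, -3 with eigenvectors (1,1), (1,-3).

y(t) = c_1e^(t) + c_2e^(-3t)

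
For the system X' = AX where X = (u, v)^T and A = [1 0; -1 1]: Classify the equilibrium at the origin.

unstable improper node

A = [[1,0],[-1,1]]; det(A-λI) = λ^2 - 2λ + 1.
repeated λ = 1 with a single eigenvector.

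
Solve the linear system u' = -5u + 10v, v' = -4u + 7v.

Coefficient matrix A = [[-5, 10], [-4, 7]].
Characteristic polynomial det(A - λI) = λ^2 - 2λ + 5 = 0.
Eigenvalues λ = 1 ± 2i (complex conjugate pair).
For λ=1+2i: an eigenvector is (-2,-1) - i(1,1) = (-2 - i, -1 - i).
A real fundamental pair from Re and Im of e^((1+2i)t)v: X_1 = e^(t)(cos(2t)·(-2,-1) + sin(2t)·(1,1)), X_2 = e^(t)(sin(2t)·(-2,-1) - cos(2t)·(1,1)).
General solution: c_1X_1 + c_2X_2.

u(t) = c_1e^(t)sin(2t) - 2c_1e^(t)cos(2t) - 2c_2e^(t)sin(2t) - c_2e^(t)cos(2t), v(t) = c_1e^(t)sin(2t) - c_1e^(t)cos(2t) - c_2e^(t)sin(2t) - c_2e^(t)cos(2t)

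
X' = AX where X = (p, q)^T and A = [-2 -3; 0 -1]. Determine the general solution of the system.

p(t) = -3C_1e^(-t) + C_2e^(-2t), q(t) = C_1e^(-t)

Coefficient matrix A = [[-2, -3], [0, -1]].
Characteristic polynomial det(A - λI) = λ^2 + 3λ + 2 = 0.
Eigenvalues λ = -1, -2.
For λ=-1: (A-λI) row 1 is [-1, -3], so an eigenvector is (-3, 1).
For λ=-2: (A-λI) row 1 is [0, -3], so an eigenvector is (1, 0).
General solution: C_1e^(-t)(-3,1) + C_2e^(-2t)(1,0).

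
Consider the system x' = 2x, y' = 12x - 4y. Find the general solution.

x(t) = -C_2e^(2t), y(t) = -C_1e^(-4t) - 2C_2e^(2t)

Coefficient matrix A = [[2, 0], [12, -4]].
Characteristic polynomial det(A - λI) = λ^2 + 2λ - 8 = 0.
Eigenvalues λ = -4, 2.
For λ=-4: (A-λI) row 1 is [6, 0], so an eigenvector is (0, -1).
For λ=2: (A-λI) row 2 is [12, -6], so an eigenvector is (-1, -2).
General solution: C_1e^(-4t)(0,-1) + C_2e^(2t)(-1,-2).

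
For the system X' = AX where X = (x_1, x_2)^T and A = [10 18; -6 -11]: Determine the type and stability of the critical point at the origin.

saddle

A = [[10,18],[-6,-11]]; det(A-λI) = λ^2 + λ - 2.
λ = 1, -2: opposite signs.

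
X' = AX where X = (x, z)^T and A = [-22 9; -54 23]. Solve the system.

x(t) = -C_1e^(-4t) - C_2e^(5t), z(t) = -2C_1e^(-4t) - 3C_2e^(5t)

Coefficient matrix A = [[-22, 9], [-54, 23]].
Characteristic polynomial det(A - λI) = λ^2 - λ - 20 = 0.
Eigenvalues λ = -4, 5.
For λ=-4: (A-λI) row 1 is [-18, 9], so an eigenvector is (-1, -2).
For λ=5: (A-λI) row 1 is [-27, 9], so an eigenvector is (-1, -3).
General solution: C_1e^(-4t)(-1,-2) + C_2e^(5t)(-1,-3).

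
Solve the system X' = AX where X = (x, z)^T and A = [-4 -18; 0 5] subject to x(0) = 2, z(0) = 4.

Coefficient matrix A = [[-4, -18], [0, 5]].
Characteristic polynomial det(A - λI) = λ^2 - λ - 20 = 0.
Eigenvalues λ = 5, -4.
For λ=5: (A-λI) row 1 is [-9, -18], so an eigenvector is (2, -1).
For λ=-4: (A-λI) row 1 is [0, -18], so an eigenvector is (-1, 0).
General solution: c_1e^(5t)(2,-1) + c_2e^(-4t)(-1,0).
Applying x(0)=2, z(0)=4 gives c_1=-4, c_2=-10.

x(t) = -8e^(5t) + 10e^(-4t), z(t) = 4e^(5t)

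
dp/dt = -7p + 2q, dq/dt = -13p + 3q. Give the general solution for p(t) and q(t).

p(t) = -C_1e^(-2t)sin(t) + C_1e^(-2t)cos(t) + C_2e^(-2t)sin(t) + C_2e^(-2t)cos(t), q(t) = -3C_1e^(-2t)sin(t) + 2C_1e^(-2t)cos(t) + 2C_2e^(-2t)sin(t) + 3C_2e^(-2t)cos(t)

Coefficient matrix A = [[-7, 2], [-13, 3]].
Characteristic polynomial det(A - λI) = λ^2 + 4λ + 5 = 0.
Eigenvalues λ = -2 ± i (complex conjugate pair).
For λ=-2+i: an eigenvector is (1,2) - i(-1,-3) = (1 + i, 2 + 3i).
A real fundamental pair from Re and Im of e^((-2+i)t)v: X_1 = e^(-2t)(cos(t)·(1,2) + sin(t)·(-1,-3)), X_2 = e^(-2t)(sin(t)·(1,2) - cos(t)·(-1,-3)).
General solution: C_1X_1 + C_2X_2.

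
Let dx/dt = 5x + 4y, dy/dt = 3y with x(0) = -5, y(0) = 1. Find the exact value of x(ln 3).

-783

A = [[5,4],[0,3]]; eigenvalues λ = 5, 3.
Eigenvectors: (1,0) for λ=5, (-2,1) for λ=3.
From the initial condition, c_1 = -3, c_2 = 1.
x(ln 3) = (-3)(3^5)(1) + (1)(3^3)(-2) = -783.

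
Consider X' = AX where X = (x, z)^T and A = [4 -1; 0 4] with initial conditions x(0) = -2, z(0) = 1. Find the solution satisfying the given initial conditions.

x(t) = -te^(4t) - 2e^(4t), z(t) = e^(4t)

Coefficient matrix A = [[4, -1], [0, 4]].
Characteristic polynomial det(A - λI) = λ^2 - 8λ + 16 = 0.
Single eigenvalue λ = 4 with algebraic multiplicity 2.
Eigenvector v = (1,0); generalized eigenvector w with (A-λI)w=v is (-3,-1).
General solution: e^(4t)[K_1·v + K_2·(t·v + w)].
Applying x(0)=-2, z(0)=1 gives K_1=-5, K_2=-1.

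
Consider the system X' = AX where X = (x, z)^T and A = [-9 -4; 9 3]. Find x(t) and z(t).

x(t) = 2c_1e^(-3t) + 2c_2te^(-3t) - c_2e^(-3t), z(t) = -3c_1e^(-3t) - 3c_2te^(-3t) + c_2e^(-3t)

Coefficient matrix A = [[-9, -4], [9, 3]].
Characteristic polynomial det(A - λI) = λ^2 + 6λ + 9 = 0.
Single eigenvalue λ = -3 with algebraic multiplicity 2.
Eigenvector v = (2,-3); generalized eigenvector w with (A-λI)w=v is (-1,1).
General solution: e^(-3t)[c_1·v + c_2·(t·v + w)].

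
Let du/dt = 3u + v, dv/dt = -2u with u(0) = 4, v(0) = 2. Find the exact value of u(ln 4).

A = [[3,1],[-2,0]]; eigenvalues λ = 2, 1.
Eigenvectors: (-1,1) for λ=2, (1,-2) for λ=1.
From the initial condition, c_1 = -10, c_2 = -6.
u(ln 4) = (-10)(4^2)(-1) + (-6)(4^1)(1) = 136.

136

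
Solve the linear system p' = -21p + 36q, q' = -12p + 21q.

Coefficient matrix A = [[-21, 36], [-12, 21]].
Characteristic polynomial det(A - λI) = λ^2 - 9 = 0.
Eigenvalues λ = 3, -3.
For λ=3: (A-λI) row 1 is [-24, 36], so an eigenvector is (3, 2).
For λ=-3: (A-λI) row 1 is [-18, 36], so an eigenvector is (2, 1).
General solution: c_1e^(3t)(3,2) + c_2e^(-3t)(2,1).

p(t) = 3c_1e^(3t) + 2c_2e^(-3t), q(t) = 2c_1e^(3t) + c_2e^(-3t)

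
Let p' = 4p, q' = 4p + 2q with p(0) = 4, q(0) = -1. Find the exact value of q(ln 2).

92

A = [[4,0],[4,2]]; eigenvalues λ = 2, 4.
Eigenvectors: (0,-1) for λ=2, (1,2) for λ=4.
From the initial condition, c_1 = 9, c_2 = 4.
q(ln 2) = (9)(2^2)(-1) + (4)(2^4)(2) = 92.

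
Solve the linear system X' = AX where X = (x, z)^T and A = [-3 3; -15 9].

x(t) = -c_1e^(3t)cos(3t) - c_2e^(3t)sin(3t), z(t) = c_1e^(3t)sin(3t) - 2c_1e^(3t)cos(3t) - 2c_2e^(3t)sin(3t) - c_2e^(3t)cos(3t)

Coefficient matrix A = [[-3, 3], [-15, 9]].
Characteristic polynomial det(A - λI) = λ^2 - 6λ + 18 = 0.
Eigenvalues λ = 3 ± 3i (complex conjugate pair).
For λ=3+3i: an eigenvector is (-1,-2) - i(0,1) = (-1, -2 - i).
A real fundamental pair from Re and Im of e^((3+3i)t)v: X_1 = e^(3t)(cos(3t)·(-1,-2) + sin(3t)·(0,1)), X_2 = e^(3t)(sin(3t)·(-1,-2) - cos(3t)·(0,1)).
General solution: c_1X_1 + c_2X_2.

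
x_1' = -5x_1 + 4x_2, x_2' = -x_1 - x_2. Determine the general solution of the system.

Coefficient matrix A = [[-5, 4], [-1, -1]].
Characteristic polynomial det(A - λI) = λ^2 + 6λ + 9 = 0.
Single eigenvalue λ = -3 with algebraic multiplicity 2.
Eigenvector v = (2,1); generalized eigenvector w with (A-λI)w=v is (-3,-1).
General solution: e^(-3t)[K_1·v + K_2·(t·v + w)].

x_1(t) = 2K_1e^(-3t) + 2K_2te^(-3t) - 3K_2e^(-3t), x_2(t) = K_1e^(-3t) + K_2te^(-3t) - K_2e^(-3t)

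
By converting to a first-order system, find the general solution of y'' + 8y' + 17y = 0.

Let x_1 = y, x_2 = y'. Then x_1' = x_2 and x_2' = -17x_1 - 8x_2.
A = [[0,1],[-17,-8]]; det(A-λI) = λ^2 + 8λ + 17.
Eigenvalues λ = -4 ± i.

y(t) = c_1e^(-4t)cos(t) + c_2e^(-4t)sin(t)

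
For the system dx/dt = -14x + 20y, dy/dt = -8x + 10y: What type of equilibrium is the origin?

stable spiral

A = [[-14,20],[-8,10]]; det(A-λI) = λ^2 + 4λ + 20.
λ = -2 ± 4i: negative real part.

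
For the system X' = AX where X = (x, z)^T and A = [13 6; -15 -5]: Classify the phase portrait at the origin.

unstable spiral

A = [[13,6],[-15,-5]]; det(A-λI) = λ^2 - 8λ + 25.
λ = 4 ± 3i: positive real part.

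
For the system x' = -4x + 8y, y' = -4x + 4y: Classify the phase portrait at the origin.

center

A = [[-4,8],[-4,4]]; det(A-λI) = λ^2 + 16.
λ = 0 ± 4i: zero real part.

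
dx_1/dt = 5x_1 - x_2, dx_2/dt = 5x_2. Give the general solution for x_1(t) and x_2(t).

Coefficient matrix A = [[5, -1], [0, 5]].
Characteristic polynomial det(A - λI) = λ^2 - 10λ + 25 = 0.
Single eigenvalue λ = 5 with algebraic multiplicity 2.
Eigenvector v = (-1,0); generalized eigenvector w with (A-λI)w=v is (3,1).
General solution: e^(5t)[K_1·v + K_2·(t·v + w)].

x_1(t) = -K_1e^(5t) - K_2te^(5t) + 3K_2e^(5t), x_2(t) = K_2e^(5t)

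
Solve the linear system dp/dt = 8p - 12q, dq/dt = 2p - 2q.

p(t) = 3C_1e^(4t) - 2C_2e^(2t), q(t) = C_1e^(4t) - C_2e^(2t)

Coefficient matrix A = [[8, -12], [2, -2]].
Characteristic polynomial det(A - λI) = λ^2 - 6λ + 8 = 0.
Eigenvalues λ = 4, 2.
For λ=4: (A-λI) row 1 is [4, -12], so an eigenvector is (3, 1).
For λ=2: (A-λI) row 1 is [6, -12], so an eigenvector is (-2, -1).
General solution: C_1e^(4t)(3,1) + C_2e^(2t)(-2,-1).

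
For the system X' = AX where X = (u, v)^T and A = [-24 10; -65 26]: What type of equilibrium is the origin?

A = [[-24,10],[-65,26]]; det(A-λI) = λ^2 - 2λ + 26.
λ = 1 ± 5i: positive real part.

unstable spiral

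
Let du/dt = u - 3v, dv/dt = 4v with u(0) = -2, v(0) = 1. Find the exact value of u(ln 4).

-260

A = [[1,-3],[0,4]]; eigenvalues λ = 4, 1.
Eigenvectors: (-1,1) for λ=4, (-1,0) for λ=1.
From the initial condition, c_1 = 1, c_2 = 1.
u(ln 4) = (1)(4^4)(-1) + (1)(4^1)(-1) = -260.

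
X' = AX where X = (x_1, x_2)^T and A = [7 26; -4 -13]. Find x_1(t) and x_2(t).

x_1(t) = 3c_1e^(-3t)sin(2t) - 2c_1e^(-3t)cos(2t) - 2c_2e^(-3t)sin(2t) - 3c_2e^(-3t)cos(2t), x_2(t) = -c_1e^(-3t)sin(2t) + c_1e^(-3t)cos(2t) + c_2e^(-3t)sin(2t) + c_2e^(-3t)cos(2t)

Coefficient matrix A = [[7, 26], [-4, -13]].
Characteristic polynomial det(A - λI) = λ^2 + 6λ + 13 = 0.
Eigenvalues λ = -3 ± 2i (complex conjugate pair).
For λ=-3+2i: an eigenvector is (-2,1) - i(3,-1) = (-2 - 3i, 1 + i).
A real fundamental pair from Re and Im of e^((-3+2i)t)v: X_1 = e^(-3t)(cos(2t)·(-2,1) + sin(2t)·(3,-1)), X_2 = e^(-3t)(sin(2t)·(-2,1) - cos(2t)·(3,-1)).
General solution: c_1X_1 + c_2X_2.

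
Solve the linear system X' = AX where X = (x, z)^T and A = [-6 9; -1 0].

x(t) = -3C_1e^(-3t) - 3C_2te^(-3t) - 2C_2e^(-3t), z(t) = -C_1e^(-3t) - C_2te^(-3t) - C_2e^(-3t)

Coefficient matrix A = [[-6, 9], [-1, 0]].
Characteristic polynomial det(A - λI) = λ^2 + 6λ + 9 = 0.
Single eigenvalue λ = -3 with algebraic multiplicity 2.
Eigenvector v = (-3,-1); generalized eigenvector w with (A-λI)w=v is (-2,-1).
General solution: e^(-3t)[C_1·v + C_2·(t·v + w)].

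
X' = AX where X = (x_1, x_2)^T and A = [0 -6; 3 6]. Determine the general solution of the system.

Coefficient matrix A = [[0, -6], [3, 6]].
Characteristic polynomial det(A - λI) = λ^2 - 6λ + 18 = 0.
Eigenvalues λ = 3 ± 3i (complex conjugate pair).
For λ=3+3i: an eigenvector is (-1,0) - i(1,-1) = (-1 - i, 0 + i).
A real fundamental pair from Re and Im of e^((3+3i)t)v: X_1 = e^(3t)(cos(3t)·(-1,0) + sin(3t)·(1,-1)), X_2 = e^(3t)(sin(3t)·(-1,0) - cos(3t)·(1,-1)).
General solution: C_1X_1 + C_2X_2.

x_1(t) = C_1e^(3t)sin(3t) - C_1e^(3t)cos(3t) - C_2e^(3t)sin(3t) - C_2e^(3t)cos(3t), x_2(t) = -C_1e^(3t)sin(3t) + C_2e^(3t)cos(3t)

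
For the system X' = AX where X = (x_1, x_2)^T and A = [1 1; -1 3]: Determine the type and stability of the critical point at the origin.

A = [[1,1],[-1,3]]; det(A-λI) = λ^2 - 4λ + 4.
repeated λ = 2 with a single eigenvector.

unstable improper node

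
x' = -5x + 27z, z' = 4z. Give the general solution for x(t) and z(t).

Coefficient matrix A = [[-5, 27], [0, 4]].
Characteristic polynomial det(A - λI) = λ^2 + λ - 20 = 0.
Eigenvalues λ = 4, -5.
For λ=4: (A-λI) row 1 is [-9, 27], so an eigenvector is (3, 1).
For λ=-5: (A-λI) row 1 is [0, 27], so an eigenvector is (-1, 0).
General solution: C_1e^(4t)(3,1) + C_2e^(-5t)(-1,0).

x(t) = 3C_1e^(4t) - C_2e^(-5t), z(t) = C_1e^(4t)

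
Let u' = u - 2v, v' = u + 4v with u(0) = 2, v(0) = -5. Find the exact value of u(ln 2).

A = [[1,-2],[1,4]]; eigenvalues λ = 2, 3.
Eigenvectors: (-2,1) for λ=2, (-1,1) for λ=3.
From the initial condition, c_1 = 3, c_2 = -8.
u(ln 2) = (3)(2^2)(-2) + (-8)(2^3)(-1) = 40.

40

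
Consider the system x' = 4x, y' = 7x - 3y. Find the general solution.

x(t) = C_1e^(4t), y(t) = C_1e^(4t) - C_2e^(-3t)

Coefficient matrix A = [[4, 0], [7, -3]].
Characteristic polynomial det(A - λI) = λ^2 - λ - 12 = 0.
Eigenvalues λ = 4, -3.
For λ=4: (A-λI) row 2 is [7, -7], so an eigenvector is (1, 1).
For λ=-3: (A-λI) row 1 is [7, 0], so an eigenvector is (0, -1).
General solution: C_1e^(4t)(1,1) + C_2e^(-3t)(0,-1).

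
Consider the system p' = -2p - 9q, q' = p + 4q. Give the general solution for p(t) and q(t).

p(t) = 3c_1e^(t) + 3c_2te^(t) + 2c_2e^(t), q(t) = -c_1e^(t) - c_2te^(t) - c_2e^(t)

Coefficient matrix A = [[-2, -9], [1, 4]].
Characteristic polynomial det(A - λI) = λ^2 - 2λ + 1 = 0.
Single eigenvalue λ = 1 with algebraic multiplicity 2.
Eigenvector v = (3,-1); generalized eigenvector w with (A-λI)w=v is (2,-1).
General solution: e^(t)[c_1·v + c_2·(t·v + w)].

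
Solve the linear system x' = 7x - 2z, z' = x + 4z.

x(t) = -c_1e^(5t) + 2c_2e^(6t), z(t) = -c_1e^(5t) + c_2e^(6t)

Coefficient matrix A = [[7, -2], [1, 4]].
Characteristic polynomial det(A - λI) = λ^2 - 11λ + 30 = 0.
Eigenvalues λ = 5, 6.
For λ=5: (A-λI) row 1 is [2, -2], so an eigenvector is (-1, -1).
For λ=6: (A-λI) row 1 is [1, -2], so an eigenvector is (2, 1).
General solution: c_1e^(5t)(-1,-1) + c_2e^(6t)(2,1).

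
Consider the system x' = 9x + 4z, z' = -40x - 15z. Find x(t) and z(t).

x(t) = C_1e^(-3t)cos(4t) + C_2e^(-3t)sin(4t), z(t) = -C_1e^(-3t)sin(4t) - 3C_1e^(-3t)cos(4t) - 3C_2e^(-3t)sin(4t) + C_2e^(-3t)cos(4t)

Coefficient matrix A = [[9, 4], [-40, -15]].
Characteristic polynomial det(A - λI) = λ^2 + 6λ + 25 = 0.
Eigenvalues λ = -3 ± 4i (complex conjugate pair).
For λ=-3+4i: an eigenvector is (1,-3) - i(0,-1) = (1, -3 + i).
A real fundamental pair from Re and Im of e^((-3+4i)t)v: X_1 = e^(-3t)(cos(4t)·(1,-3) + sin(4t)·(0,-1)), X_2 = e^(-3t)(sin(4t)·(1,-3) - cos(4t)·(0,-1)).
General solution: C_1X_1 + C_2X_2.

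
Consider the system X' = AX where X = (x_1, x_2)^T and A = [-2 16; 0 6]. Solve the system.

x_1(t) = 2c_1e^(6t) + c_2e^(-2t), x_2(t) = c_1e^(6t)

Coefficient matrix A = [[-2, 16], [0, 6]].
Characteristic polynomial det(A - λI) = λ^2 - 4λ - 12 = 0.
Eigenvalues λ = 6, -2.
For λ=6: (A-λI) row 1 is [-8, 16], so an eigenvector is (2, 1).
For λ=-2: (A-λI) row 1 is [0, 16], so an eigenvector is (1, 0).
General solution: c_1e^(6t)(2,1) + c_2e^(-2t)(1,0).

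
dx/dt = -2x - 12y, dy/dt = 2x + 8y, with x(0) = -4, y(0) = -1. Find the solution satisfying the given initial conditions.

x(t) = 14e^(4t) - 18e^(2t), y(t) = -7e^(4t) + 6e^(2t)

Coefficient matrix A = [[-2, -12], [2, 8]].
Characteristic polynomial det(A - λI) = λ^2 - 6λ + 8 = 0.
Eigenvalues λ = 2, 4.
For λ=2: (A-λI) row 1 is [-4, -12], so an eigenvector is (3, -1).
For λ=4: (A-λI) row 1 is [-6, -12], so an eigenvector is (2, -1).
General solution: c_1e^(2t)(3,-1) + c_2e^(4t)(2,-1).
Applying x(0)=-4, y(0)=-1 gives c_1=-6, c_2=7.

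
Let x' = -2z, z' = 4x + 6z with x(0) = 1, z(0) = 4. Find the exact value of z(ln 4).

A = [[0,-2],[4,6]]; eigenvalues λ = 4, 2.
Eigenvectors: (-1,2) for λ=4, (1,-1) for λ=2.
From the initial condition, c_1 = 5, c_2 = 6.
z(ln 4) = (5)(4^4)(2) + (6)(4^2)(-1) = 2464.

2464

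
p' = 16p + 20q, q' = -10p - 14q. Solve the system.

Coefficient matrix A = [[16, 20], [-10, -14]].
Characteristic polynomial det(A - λI) = λ^2 - 2λ - 24 = 0.
Eigenvalues λ = 6, -4.
For λ=6: (A-λI) row 1 is [10, 20], so an eigenvector is (2, -1).
For λ=-4: (A-λI) row 1 is [20, 20], so an eigenvector is (1, -1).
General solution: K_1e^(6t)(2,-1) + K_2e^(-4t)(1,-1).

p(t) = 2K_1e^(6t) + K_2e^(-4t), q(t) = -K_1e^(6t) - K_2e^(-4t)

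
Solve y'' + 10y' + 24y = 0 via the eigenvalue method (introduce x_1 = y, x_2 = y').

y(t) = K_1e^(-6t) + K_2e^(-4t)

Let x_1 = y, x_2 = y'. Then x_1' = x_2 and x_2' = -24x_1 - 10x_2.
A = [[0,1],[-24,-10]]; det(A-λI) = λ^2 + 10λ + 24.
Eigenvalues λ = -6, -4 with eigenvectors (1,-6), (1,-4).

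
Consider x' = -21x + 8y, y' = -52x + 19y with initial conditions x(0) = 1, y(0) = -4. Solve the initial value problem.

x(t) = -13e^(-t)sin(4t) + e^(-t)cos(4t), y(t) = -33e^(-t)sin(4t) - 4e^(-t)cos(4t)

Coefficient matrix A = [[-21, 8], [-52, 19]].
Characteristic polynomial det(A - λI) = λ^2 + 2λ + 17 = 0.
Eigenvalues λ = -1 ± 4i (complex conjugate pair).
For λ=-1+4i: an eigenvector is (-1,-2) - i(1,3) = (-1 - i, -2 - 3i).
A real fundamental pair from Re and Im of e^((-1+4i)t)v: X_1 = e^(-t)(cos(4t)·(-1,-2) + sin(4t)·(1,3)), X_2 = e^(-t)(sin(4t)·(-1,-2) - cos(4t)·(1,3)).
General solution: C_1X_1 + C_2X_2.
Applying x(0)=1, y(0)=-4 gives C_1=-7, C_2=6.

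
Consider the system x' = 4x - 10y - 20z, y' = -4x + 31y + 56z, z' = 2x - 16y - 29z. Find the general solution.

x(t) = K_1e^(4t) + 2K_3e^(-t), y(t) = -4K_1e^(4t) - 2K_2e^(3t) - 5K_3e^(-t), z(t) = 2K_1e^(4t) + K_2e^(3t) + 3K_3e^(-t)

Coefficient matrix A = [[4, -10, -20], [-4, 31, 56], [2, -16, -29]].
det(A - λI) = 0 gives eigenvalues λ = 4, 3, -1.
For λ=4: eigenvector (1,-4,2).
For λ=3: eigenvector (0,-2,1).
For λ=-1: eigenvector (2,-5,3).
General solution: K_1e^(4t)(1,-4,2) + K_2e^(3t)(0,-2,1) + K_3e^(-t)(2,-5,3).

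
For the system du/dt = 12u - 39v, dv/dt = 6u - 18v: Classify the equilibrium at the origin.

stable spiral

A = [[12,-39],[6,-18]]; det(A-λI) = λ^2 + 6λ + 18.
λ = -3 ± 3i: negative real part.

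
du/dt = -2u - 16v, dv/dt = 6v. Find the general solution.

Coefficient matrix A = [[-2, -16], [0, 6]].
Characteristic polynomial det(A - λI) = λ^2 - 4λ - 12 = 0.
Eigenvalues λ = 6, -2.
For λ=6: (A-λI) row 1 is [-8, -16], so an eigenvector is (2, -1).
For λ=-2: (A-λI) row 1 is [0, -16], so an eigenvector is (1, 0).
General solution: K_1e^(6t)(2,-1) + K_2e^(-2t)(1,0).

u(t) = 2K_1e^(6t) + K_2e^(-2t), v(t) = -K_1e^(6t)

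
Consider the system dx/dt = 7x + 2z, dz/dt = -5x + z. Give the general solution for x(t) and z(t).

Coefficient matrix A = [[7, 2], [-5, 1]].
Characteristic polynomial det(A - λI) = λ^2 - 8λ + 17 = 0.
Eigenvalues λ = 4 ± i (complex conjugate pair).
For λ=4+i: an eigenvector is (1,-1) - i(1,-2) = (1 - i, -1 + 2i).
A real fundamental pair from Re and Im of e^((4+i)t)v: X_1 = e^(4t)(cos(t)·(1,-1) + sin(t)·(1,-2)), X_2 = e^(4t)(sin(t)·(1,-1) - cos(t)·(1,-2)).
General solution: c_1X_1 + c_2X_2.

x(t) = c_1e^(4t)sin(t) + c_1e^(4t)cos(t) + c_2e^(4t)sin(t) - c_2e^(4t)cos(t), z(t) = -2c_1e^(4t)sin(t) - c_1e^(4t)cos(t) - c_2e^(4t)sin(t) + 2c_2e^(4t)cos(t)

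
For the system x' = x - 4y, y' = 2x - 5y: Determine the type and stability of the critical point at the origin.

A = [[1,-4],[2,-5]]; det(A-λI) = λ^2 + 4λ + 3.
λ = -3, -1: both negative.

stable node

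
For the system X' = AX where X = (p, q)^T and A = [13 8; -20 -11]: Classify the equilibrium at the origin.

unstable spiral

A = [[13,8],[-20,-11]]; det(A-λI) = λ^2 - 2λ + 17.
λ = 1 ± 4i: positive real part.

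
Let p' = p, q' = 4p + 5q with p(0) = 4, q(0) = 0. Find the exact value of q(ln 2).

120

A = [[1,0],[4,5]]; eigenvalues λ = 1, 5.
Eigenvectors: (-1,1) for λ=1, (0,1) for λ=5.
From the initial condition, c_1 = -4, c_2 = 4.
q(ln 2) = (-4)(2^1)(1) + (4)(2^5)(1) = 120.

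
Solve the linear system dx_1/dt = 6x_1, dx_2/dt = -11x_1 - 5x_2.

Coefficient matrix A = [[6, 0], [-11, -5]].
Characteristic polynomial det(A - λI) = λ^2 - λ - 30 = 0.
Eigenvalues λ = 6, -5.
For λ=6: (A-λI) row 2 is [-11, -11], so an eigenvector is (1, -1).
For λ=-5: (A-λI) row 1 is [11, 0], so an eigenvector is (0, 1).
General solution: K_1e^(6t)(1,-1) + K_2e^(-5t)(0,1).

x_1(t) = K_1e^(6t), x_2(t) = -K_1e^(6t) + K_2e^(-5t)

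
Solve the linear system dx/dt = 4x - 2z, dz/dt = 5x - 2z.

x(t) = K_1e^(t)sin(t) - K_1e^(t)cos(t) - K_2e^(t)sin(t) - K_2e^(t)cos(t), z(t) = K_1e^(t)sin(t) - 2K_1e^(t)cos(t) - 2K_2e^(t)sin(t) - K_2e^(t)cos(t)

Coefficient matrix A = [[4, -2], [5, -2]].
Characteristic polynomial det(A - λI) = λ^2 - 2λ + 2 = 0.
Eigenvalues λ = 1 ± i (complex conjugate pair).
For λ=1+i: an eigenvector is (-1,-2) - i(1,1) = (-1 - i, -2 - i).
A real fundamental pair from Re and Im of e^((1+i)t)v: X_1 = e^(t)(cos(t)·(-1,-2) + sin(t)·(1,1)), X_2 = e^(t)(sin(t)·(-1,-2) - cos(t)·(1,1)).
General solution: K_1X_1 + K_2X_2.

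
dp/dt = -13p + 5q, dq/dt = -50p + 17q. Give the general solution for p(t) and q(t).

p(t) = c_1e^(2t)sin(5t) - c_2e^(2t)cos(5t), q(t) = 3c_1e^(2t)sin(5t) + c_1e^(2t)cos(5t) + c_2e^(2t)sin(5t) - 3c_2e^(2t)cos(5t)

Coefficient matrix A = [[-13, 5], [-50, 17]].
Characteristic polynomial det(A - λI) = λ^2 - 4λ + 29 = 0.
Eigenvalues λ = 2 ± 5i (complex conjugate pair).
For λ=2+5i: an eigenvector is (0,1) - i(1,3) = (0 - i, 1 - 3i).
A real fundamental pair from Re and Im of e^((2+5i)t)v: X_1 = e^(2t)(cos(5t)·(0,1) + sin(5t)·(1,3)), X_2 = e^(2t)(sin(5t)·(0,1) - cos(5t)·(1,3)).
General solution: c_1X_1 + c_2X_2.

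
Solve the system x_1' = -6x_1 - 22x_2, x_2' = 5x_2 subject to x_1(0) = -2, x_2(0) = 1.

x_1(t) = -2e^(5t), x_2(t) = e^(5t)

Coefficient matrix A = [[-6, -22], [0, 5]].
Characteristic polynomial det(A - λI) = λ^2 + λ - 30 = 0.
Eigenvalues λ = 5, -6.
For λ=5: (A-λI) row 1 is [-11, -22], so an eigenvector is (2, -1).
For λ=-6: (A-λI) row 1 is [0, -22], so an eigenvector is (-1, 0).
General solution: c_1e^(5t)(2,-1) + c_2e^(-6t)(-1,0).
Applying x_1(0)=-2, x_2(0)=1 gives c_1=-1, c_2=0.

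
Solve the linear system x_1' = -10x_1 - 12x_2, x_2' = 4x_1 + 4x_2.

x_1(t) = 3K_1e^(-2t) + 2K_2e^(-4t), x_2(t) = -2K_1e^(-2t) - K_2e^(-4t)

Coefficient matrix A = [[-10, -12], [4, 4]].
Characteristic polynomial det(A - λI) = λ^2 + 6λ + 8 = 0.
Eigenvalues λ = -2, -4.
For λ=-2: (A-λI) row 1 is [-8, -12], so an eigenvector is (3, -2).
For λ=-4: (A-λI) row 1 is [-6, -12], so an eigenvector is (2, -1).
General solution: K_1e^(-2t)(3,-2) + K_2e^(-4t)(2,-1).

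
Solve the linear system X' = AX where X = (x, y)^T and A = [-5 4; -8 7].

Coefficient matrix A = [[-5, 4], [-8, 7]].
Characteristic polynomial det(A - λI) = λ^2 - 2λ - 3 = 0.
Eigenvalues λ = -1, 3.
For λ=-1: (A-λI) row 1 is [-4, 4], so an eigenvector is (1, 1).
For λ=3: (A-λI) row 1 is [-8, 4], so an eigenvector is (-1, -2).
General solution: K_1e^(-t)(1,1) + K_2e^(3t)(-1,-2).

x(t) = K_1e^(-t) - K_2e^(3t), y(t) = K_1e^(-t) - 2K_2e^(3t)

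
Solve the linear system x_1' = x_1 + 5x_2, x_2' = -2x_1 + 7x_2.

Coefficient matrix A = [[1, 5], [-2, 7]].
Characteristic polynomial det(A - λI) = λ^2 - 8λ + 17 = 0.
Eigenvalues λ = 4 ± i (complex conjugate pair).
For λ=4+i: an eigenvector is (-2,-1) - i(1,1) = (-2 - i, -1 - i).
A real fundamental pair from Re and Im of e^((4+i)t)v: X_1 = e^(4t)(cos(t)·(-2,-1) + sin(t)·(1,1)), X_2 = e^(4t)(sin(t)·(-2,-1) - cos(t)·(1,1)).
General solution: C_1X_1 + C_2X_2.

x_1(t) = C_1e^(4t)sin(t) - 2C_1e^(4t)cos(t) - 2C_2e^(4t)sin(t) - C_2e^(4t)cos(t), x_2(t) = C_1e^(4t)sin(t) - C_1e^(4t)cos(t) - C_2e^(4t)sin(t) - C_2e^(4t)cos(t)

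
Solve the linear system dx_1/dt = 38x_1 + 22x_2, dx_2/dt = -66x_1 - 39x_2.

Coefficient matrix A = [[38, 22], [-66, -39]].
Characteristic polynomial det(A - λI) = λ^2 + λ - 30 = 0.
Eigenvalues λ = 5, -6.
For λ=5: (A-λI) row 1 is [33, 22], so an eigenvector is (-2, 3).
For λ=-6: (A-λI) row 1 is [44, 22], so an eigenvector is (1, -2).
General solution: c_1e^(5t)(-2,3) + c_2e^(-6t)(1,-2).

x_1(t) = -2c_1e^(5t) + c_2e^(-6t), x_2(t) = 3c_1e^(5t) - 2c_2e^(-6t)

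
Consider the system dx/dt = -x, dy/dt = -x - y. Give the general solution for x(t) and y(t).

x(t) = -C_2e^(-t), y(t) = C_1e^(-t) + C_2te^(-t) + C_2e^(-t)

Coefficient matrix A = [[-1, 0], [-1, -1]].
Characteristic polynomial det(A - λI) = λ^2 + 2λ + 1 = 0.
Single eigenvalue λ = -1 with algebraic multiplicity 2.
Eigenvector v = (0,1); generalized eigenvector w with (A-λI)w=v is (-1,1).
General solution: e^(-t)[C_1·v + C_2·(t·v + w)].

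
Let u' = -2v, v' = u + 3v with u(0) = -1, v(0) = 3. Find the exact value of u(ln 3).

A = [[0,-2],[1,3]]; eigenvalues λ = 2, 1.
Eigenvectors: (1,-1) for λ=2, (2,-1) for λ=1.
From the initial condition, c_1 = -5, c_2 = 2.
u(ln 3) = (-5)(3^2)(1) + (2)(3^1)(2) = -33.

-33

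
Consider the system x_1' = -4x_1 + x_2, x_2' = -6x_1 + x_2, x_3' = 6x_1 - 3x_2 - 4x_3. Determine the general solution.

Coefficient matrix A = [[-4, 1, 0], [-6, 1, 0], [6, -3, -4]].
det(A - λI) = 0 gives eigenvalues λ = -1, -2, -4.
For λ=-1: eigenvector (1,3,-1).
For λ=-2: eigenvector (1,2,0).
For λ=-4: eigenvector (0,0,1).
General solution: K_1e^(-t)(1,3,-1) + K_2e^(-2t)(1,2,0) + K_3e^(-4t)(0,0,1).

x_1(t) = K_1e^(-t) + K_2e^(-2t), x_2(t) = 3K_1e^(-t) + 2K_2e^(-2t), x_3(t) = -K_1e^(-t) + K_3e^(-4t)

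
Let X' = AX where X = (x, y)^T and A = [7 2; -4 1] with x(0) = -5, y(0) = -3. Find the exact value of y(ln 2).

A = [[7,2],[-4,1]]; eigenvalues λ = 3, 5.
Eigenvectors: (1,-2) for λ=3, (1,-1) for λ=5.
From the initial condition, c_1 = 8, c_2 = -13.
y(ln 2) = (8)(2^3)(-2) + (-13)(2^5)(-1) = 288.

288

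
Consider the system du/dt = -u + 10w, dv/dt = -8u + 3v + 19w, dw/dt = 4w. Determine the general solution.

Coefficient matrix A = [[-1, 0, 10], [-8, 3, 19], [0, 0, 4]].
det(A - λI) = 0 gives eigenvalues λ = -1, 3, 4.
For λ=-1: eigenvector (1,2,0).
For λ=3: eigenvector (0,1,0).
For λ=4: eigenvector (2,3,1).
General solution: K_1e^(-t)(1,2,0) + K_2e^(3t)(0,1,0) + K_3e^(4t)(2,3,1).

u(t) = K_1e^(-t) + 2K_3e^(4t), v(t) = 2K_1e^(-t) + K_2e^(3t) + 3K_3e^(4t), w(t) = K_3e^(4t)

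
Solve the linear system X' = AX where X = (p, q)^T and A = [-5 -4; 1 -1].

p(t) = -2c_1e^(-3t) - 2c_2te^(-3t) + c_2e^(-3t), q(t) = c_1e^(-3t) + c_2te^(-3t)

Coefficient matrix A = [[-5, -4], [1, -1]].
Characteristic polynomial det(A - λI) = λ^2 + 6λ + 9 = 0.
Single eigenvalue λ = -3 with algebraic multiplicity 2.
Eigenvector v = (-2,1); generalized eigenvector w with (A-λI)w=v is (1,0).
General solution: e^(-3t)[c_1·v + c_2·(t·v + w)].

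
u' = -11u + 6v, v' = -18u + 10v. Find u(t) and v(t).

Coefficient matrix A = [[-11, 6], [-18, 10]].
Characteristic polynomial det(A - λI) = λ^2 + λ - 2 = 0.
Eigenvalues λ = -2, 1.
For λ=-2: (A-λI) row 1 is [-9, 6], so an eigenvector is (2, 3).
For λ=1: (A-λI) row 1 is [-12, 6], so an eigenvector is (-1, -2).
General solution: c_1e^(-2t)(2,3) + c_2e^(t)(-1,-2).

u(t) = 2c_1e^(-2t) - c_2e^(t), v(t) = 3c_1e^(-2t) - 2c_2e^(t)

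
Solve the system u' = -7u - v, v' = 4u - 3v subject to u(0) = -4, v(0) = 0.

Coefficient matrix A = [[-7, -1], [4, -3]].
Characteristic polynomial det(A - λI) = λ^2 + 10λ + 25 = 0.
Single eigenvalue λ = -5 with algebraic multiplicity 2.
Eigenvector v = (1,-2); generalized eigenvector w with (A-λI)w=v is (-1,1).
General solution: e^(-5t)[C_1·v + C_2·(t·v + w)].
Applying u(0)=-4, v(0)=0 gives C_1=4, C_2=8.

u(t) = 8te^(-5t) - 4e^(-5t), v(t) = -16te^(-5t)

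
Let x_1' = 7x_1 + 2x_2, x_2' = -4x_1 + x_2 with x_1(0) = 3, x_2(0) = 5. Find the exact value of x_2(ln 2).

-224

A = [[7,2],[-4,1]]; eigenvalues λ = 5, 3.
Eigenvectors: (-1,1) for λ=5, (1,-2) for λ=3.
From the initial condition, c_1 = -11, c_2 = -8.
x_2(ln 2) = (-11)(2^5)(1) + (-8)(2^3)(-2) = -224.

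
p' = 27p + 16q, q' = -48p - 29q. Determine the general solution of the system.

Coefficient matrix A = [[27, 16], [-48, -29]].
Characteristic polynomial det(A - λI) = λ^2 + 2λ - 15 = 0.
Eigenvalues λ = -5, 3.
For λ=-5: (A-λI) row 1 is [32, 16], so an eigenvector is (1, -2).
For λ=3: (A-λI) row 1 is [24, 16], so an eigenvector is (2, -3).
General solution: C_1e^(-5t)(1,-2) + C_2e^(3t)(2,-3).

p(t) = C_1e^(-5t) + 2C_2e^(3t), q(t) = -2C_1e^(-5t) - 3C_2e^(3t)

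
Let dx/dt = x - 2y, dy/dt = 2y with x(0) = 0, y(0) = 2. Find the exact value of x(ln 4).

A = [[1,-2],[0,2]]; eigenvalues λ = 1, 2.
Eigenvectors: (-1,0) for λ=1, (2,-1) for λ=2.
From the initial condition, c_1 = -4, c_2 = -2.
x(ln 4) = (-4)(4^1)(-1) + (-2)(4^2)(2) = -48.

-48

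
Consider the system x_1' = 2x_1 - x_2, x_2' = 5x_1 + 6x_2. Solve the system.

x_1(t) = -C_1e^(4t)sin(t) + C_2e^(4t)cos(t), x_2(t) = 2C_1e^(4t)sin(t) + C_1e^(4t)cos(t) + C_2e^(4t)sin(t) - 2C_2e^(4t)cos(t)

Coefficient matrix A = [[2, -1], [5, 6]].
Characteristic polynomial det(A - λI) = λ^2 - 8λ + 17 = 0.
Eigenvalues λ = 4 ± i (complex conjugate pair).
For λ=4+i: an eigenvector is (0,1) - i(-1,2) = (0 + i, 1 - 2i).
A real fundamental pair from Re and Im of e^((4+i)t)v: X_1 = e^(4t)(cos(t)·(0,1) + sin(t)·(-1,2)), X_2 = e^(4t)(sin(t)·(0,1) - cos(t)·(-1,2)).
General solution: C_1X_1 + C_2X_2.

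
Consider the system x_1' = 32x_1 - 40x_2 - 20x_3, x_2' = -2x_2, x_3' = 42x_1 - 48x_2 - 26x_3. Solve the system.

x_1(t) = 2c_1e^(2t) + 5c_3e^(4t), x_2(t) = c_2e^(-2t), x_3(t) = 3c_1e^(2t) - 2c_2e^(-2t) + 7c_3e^(4t)

Coefficient matrix A = [[32, -40, -20], [0, -2, 0], [42, -48, -26]].
det(A - λI) = 0 gives eigenvalues λ = 2, -2, 4.
For λ=2: eigenvector (2,0,3).
For λ=-2: eigenvector (0,1,-2).
For λ=4: eigenvector (5,0,7).
General solution: c_1e^(2t)(2,0,3) + c_2e^(-2t)(0,1,-2) + c_3e^(4t)(5,0,7).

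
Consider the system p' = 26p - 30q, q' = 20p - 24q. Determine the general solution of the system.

Coefficient matrix A = [[26, -30], [20, -24]].
Characteristic polynomial det(A - λI) = λ^2 - 2λ - 24 = 0.
Eigenvalues λ = 6, -4.
For λ=6: (A-λI) row 1 is [20, -30], so an eigenvector is (3, 2).
For λ=-4: (A-λI) row 1 is [30, -30], so an eigenvector is (-1, -1).
General solution: c_1e^(6t)(3,2) + c_2e^(-4t)(-1,-1).

p(t) = 3c_1e^(6t) - c_2e^(-4t), q(t) = 2c_1e^(6t) - c_2e^(-4t)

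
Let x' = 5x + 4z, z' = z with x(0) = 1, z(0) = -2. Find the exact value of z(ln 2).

A = [[5,4],[0,1]]; eigenvalues λ = 5, 1.
Eigenvectors: (-1,0) for λ=5, (1,-1) for λ=1.
From the initial condition, c_1 = 1, c_2 = 2.
z(ln 2) = (1)(2^5)(0) + (2)(2^1)(-1) = -4.

-4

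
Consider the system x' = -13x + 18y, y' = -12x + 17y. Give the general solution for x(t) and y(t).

x(t) = 3K_1e^(-t) + K_2e^(5t), y(t) = 2K_1e^(-t) + K_2e^(5t)

Coefficient matrix A = [[-13, 18], [-12, 17]].
Characteristic polynomial det(A - λI) = λ^2 - 4λ - 5 = 0.
Eigenvalues λ = -1, 5.
For λ=-1: (A-λI) row 1 is [-12, 18], so an eigenvector is (3, 2).
For λ=5: (A-λI) row 1 is [-18, 18], so an eigenvector is (1, 1).
General solution: K_1e^(-t)(3,2) + K_2e^(5t)(1,1).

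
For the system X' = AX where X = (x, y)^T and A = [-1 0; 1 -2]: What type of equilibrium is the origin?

stable node

A = [[-1,0],[1,-2]]; det(A-λI) = λ^2 + 3λ + 2.
λ = -1, -2: both negative.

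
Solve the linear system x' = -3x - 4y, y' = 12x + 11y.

Coefficient matrix A = [[-3, -4], [12, 11]].
Characteristic polynomial det(A - λI) = λ^2 - 8λ + 15 = 0.
Eigenvalues λ = 3, 5.
For λ=3: (A-λI) row 1 is [-6, -4], so an eigenvector is (-2, 3).
For λ=5: (A-λI) row 1 is [-8, -4], so an eigenvector is (-1, 2).
General solution: c_1e^(3t)(-2,3) + c_2e^(5t)(-1,2).

x(t) = -2c_1e^(3t) - c_2e^(5t), y(t) = 3c_1e^(3t) + 2c_2e^(5t)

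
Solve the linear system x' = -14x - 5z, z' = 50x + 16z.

Coefficient matrix A = [[-14, -5], [50, 16]].
Characteristic polynomial det(A - λI) = λ^2 - 2λ + 26 = 0.
Eigenvalues λ = 1 ± 5i (complex conjugate pair).
For λ=1+5i: an eigenvector is (-1,3) - i(0,-1) = (-1, 3 + i).
A real fundamental pair from Re and Im of e^((1+5i)t)v: X_1 = e^(t)(cos(5t)·(-1,3) + sin(5t)·(0,-1)), X_2 = e^(t)(sin(5t)·(-1,3) - cos(5t)·(0,-1)).
General solution: c_1X_1 + c_2X_2.

x(t) = -c_1e^(t)cos(5t) - c_2e^(t)sin(5t), z(t) = -c_1e^(t)sin(5t) + 3c_1e^(t)cos(5t) + 3c_2e^(t)sin(5t) + c_2e^(t)cos(5t)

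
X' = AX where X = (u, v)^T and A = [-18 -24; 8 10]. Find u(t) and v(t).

Coefficient matrix A = [[-18, -24], [8, 10]].
Characteristic polynomial det(A - λI) = λ^2 + 8λ + 12 = 0.
Eigenvalues λ = -6, -2.
For λ=-6: (A-λI) row 1 is [-12, -24], so an eigenvector is (-2, 1).
For λ=-2: (A-λI) row 1 is [-16, -24], so an eigenvector is (-3, 2).
General solution: c_1e^(-6t)(-2,1) + c_2e^(-2t)(-3,2).

u(t) = -2c_1e^(-6t) - 3c_2e^(-2t), v(t) = c_1e^(-6t) + 2c_2e^(-2t)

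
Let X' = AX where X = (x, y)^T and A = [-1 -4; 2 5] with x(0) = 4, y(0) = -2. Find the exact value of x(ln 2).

8

A = [[-1,-4],[2,5]]; eigenvalues λ = 3, 1.
Eigenvectors: (-1,1) for λ=3, (-2,1) for λ=1.
From the initial condition, c_1 = 0, c_2 = -2.
x(ln 2) = (0)(2^3)(-1) + (-2)(2^1)(-2) = 8.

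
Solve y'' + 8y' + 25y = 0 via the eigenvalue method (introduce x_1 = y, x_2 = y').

y(t) = K_1e^(-4t)cos(3t) + K_2e^(-4t)sin(3t)

Let x_1 = y, x_2 = y'. Then x_1' = x_2 and x_2' = -25x_1 - 8x_2.
A = [[0,1],[-25,-8]]; det(A-λI) = λ^2 + 8λ + 25.
Eigenvalues λ = -4 ± 3i.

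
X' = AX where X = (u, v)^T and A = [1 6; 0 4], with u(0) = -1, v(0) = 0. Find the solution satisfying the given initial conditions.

u(t) = -e^(t), v(t) = 0

Coefficient matrix A = [[1, 6], [0, 4]].
Characteristic polynomial det(A - λI) = λ^2 - 5λ + 4 = 0.
Eigenvalues λ = 1, 4.
For λ=1: (A-λI) row 1 is [0, 6], so an eigenvector is (1, 0).
For λ=4: (A-λI) row 1 is [-3, 6], so an eigenvector is (2, 1).
General solution: c_1e^(t)(1,0) + c_2e^(4t)(2,1).
Applying u(0)=-1, v(0)=0 gives c_1=-1, c_2=0.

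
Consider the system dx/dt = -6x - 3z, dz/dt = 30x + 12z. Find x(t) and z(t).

Coefficient matrix A = [[-6, -3], [30, 12]].
Characteristic polynomial det(A - λI) = λ^2 - 6λ + 18 = 0.
Eigenvalues λ = 3 ± 3i (complex conjugate pair).
For λ=3+3i: an eigenvector is (1,-3) - i(0,1) = (1, -3 - i).
A real fundamental pair from Re and Im of e^((3+3i)t)v: X_1 = e^(3t)(cos(3t)·(1,-3) + sin(3t)·(0,1)), X_2 = e^(3t)(sin(3t)·(1,-3) - cos(3t)·(0,1)).
General solution: K_1X_1 + K_2X_2.

x(t) = K_1e^(3t)cos(3t) + K_2e^(3t)sin(3t), z(t) = K_1e^(3t)sin(3t) - 3K_1e^(3t)cos(3t) - 3K_2e^(3t)sin(3t) - K_2e^(3t)cos(3t)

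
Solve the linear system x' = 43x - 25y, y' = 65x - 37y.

Coefficient matrix A = [[43, -25], [65, -37]].
Characteristic polynomial det(A - λI) = λ^2 - 6λ + 34 = 0.
Eigenvalues λ = 3 ± 5i (complex conjugate pair).
For λ=3+5i: an eigenvector is (2,3) - i(1,2) = (2 - i, 3 - 2i).
A real fundamental pair from Re and Im of e^((3+5i)t)v: X_1 = e^(3t)(cos(5t)·(2,3) + sin(5t)·(1,2)), X_2 = e^(3t)(sin(5t)·(2,3) - cos(5t)·(1,2)).
General solution: K_1X_1 + K_2X_2.

x(t) = K_1e^(3t)sin(5t) + 2K_1e^(3t)cos(5t) + 2K_2e^(3t)sin(5t) - K_2e^(3t)cos(5t), y(t) = 2K_1e^(3t)sin(5t) + 3K_1e^(3t)cos(5t) + 3K_2e^(3t)sin(5t) - 2K_2e^(3t)cos(5t)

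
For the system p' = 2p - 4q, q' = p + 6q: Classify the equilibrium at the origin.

A = [[2,-4],[1,6]]; det(A-λI) = λ^2 - 8λ + 16.
repeated λ = 4 with a single eigenvector.

unstable improper node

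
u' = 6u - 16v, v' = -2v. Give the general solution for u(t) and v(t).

Coefficient matrix A = [[6, -16], [0, -2]].
Characteristic polynomial det(A - λI) = λ^2 - 4λ - 12 = 0.
Eigenvalues λ = 6, -2.
For λ=6: (A-λI) row 1 is [0, -16], so an eigenvector is (1, 0).
For λ=-2: (A-λI) row 1 is [8, -16], so an eigenvector is (2, 1).
General solution: C_1e^(6t)(1,0) + C_2e^(-2t)(2,1).

u(t) = C_1e^(6t) + 2C_2e^(-2t), v(t) = C_2e^(-2t)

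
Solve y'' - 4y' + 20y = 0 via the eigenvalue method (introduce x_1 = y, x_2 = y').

y(t) = c_1e^(2t)cos(4t) + c_2e^(2t)sin(4t)

Let x_1 = y, x_2 = y'. Then x_1' = x_2 and x_2' = -20x_1 + 4x_2.
A = [[0,1],[-20,4]]; det(A-λI) = λ^2 - 4λ + 20.
Eigenvalues λ = 2 ± 4i.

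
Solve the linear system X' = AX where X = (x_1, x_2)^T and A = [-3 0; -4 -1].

x_1(t) = K_1e^(-3t), x_2(t) = 2K_1e^(-3t) - K_2e^(-t)

Coefficient matrix A = [[-3, 0], [-4, -1]].
Characteristic polynomial det(A - λI) = λ^2 + 4λ + 3 = 0.
Eigenvalues λ = -3, -1.
For λ=-3: (A-λI) row 2 is [-4, 2], so an eigenvector is (1, 2).
For λ=-1: (A-λI) row 1 is [-2, 0], so an eigenvector is (0, -1).
General solution: K_1e^(-3t)(1,2) + K_2e^(-t)(0,-1).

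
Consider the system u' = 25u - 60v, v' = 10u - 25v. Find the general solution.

Coefficient matrix A = [[25, -60], [10, -25]].
Characteristic polynomial det(A - λI) = λ^2 - 25 = 0.
Eigenvalues λ = -5, 5.
For λ=-5: (A-λI) row 1 is [30, -60], so an eigenvector is (-2, -1).
For λ=5: (A-λI) row 1 is [20, -60], so an eigenvector is (3, 1).
General solution: c_1e^(-5t)(-2,-1) + c_2e^(5t)(3,1).

u(t) = -2c_1e^(-5t) + 3c_2e^(5t), v(t) = -c_1e^(-5t) + c_2e^(5t)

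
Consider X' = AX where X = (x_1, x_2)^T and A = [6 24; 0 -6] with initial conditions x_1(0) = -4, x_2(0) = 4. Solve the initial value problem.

x_1(t) = 4e^(6t) - 8e^(-6t), x_2(t) = 4e^(-6t)

Coefficient matrix A = [[6, 24], [0, -6]].
Characteristic polynomial det(A - λI) = λ^2 - 36 = 0.
Eigenvalues λ = -6, 6.
For λ=-6: (A-λI) row 1 is [12, 24], so an eigenvector is (-2, 1).
For λ=6: (A-λI) row 1 is [0, 24], so an eigenvector is (1, 0).
General solution: C_1e^(-6t)(-2,1) + C_2e^(6t)(1,0).
Applying x_1(0)=-4, x_2(0)=4 gives C_1=4, C_2=4.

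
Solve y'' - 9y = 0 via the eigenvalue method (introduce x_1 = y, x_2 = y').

y(t) = K_1e^(-3t) + K_2e^(3t)

Let x_1 = y, x_2 = y'. Then x_1' = x_2 and x_2' = 9x_1.
A = [[0,1],[9,0]]; det(A-λI) = λ^2 - 9.
Eigenvalues λ = -3, 3 with eigenvectors (1,-3), (1,3).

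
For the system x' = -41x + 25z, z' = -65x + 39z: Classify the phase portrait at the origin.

A = [[-41,25],[-65,39]]; det(A-λI) = λ^2 + 2λ + 26.
λ = -1 ± 5i: negative real part.

stable spiral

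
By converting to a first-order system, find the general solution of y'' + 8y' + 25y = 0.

y(t) = c_1e^(-4t)cos(3t) + c_2e^(-4t)sin(3t)

Let x_1 = y, x_2 = y'. Then x_1' = x_2 and x_2' = -25x_1 - 8x_2.
A = [[0,1],[-25,-8]]; det(A-λI) = λ^2 + 8λ + 25.
Eigenvalues λ = -4 ± 3i.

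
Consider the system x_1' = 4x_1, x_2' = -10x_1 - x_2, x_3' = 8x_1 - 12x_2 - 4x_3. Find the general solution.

x_1(t) = -c_2e^(4t), x_2(t) = -c_1e^(-t) + 2c_2e^(4t), x_3(t) = 4c_1e^(-t) - 4c_2e^(4t) + c_3e^(-4t)

Coefficient matrix A = [[4, 0, 0], [-10, -1, 0], [8, -12, -4]].
det(A - λI) = 0 gives eigenvalues λ = -1, 4, -4.
For λ=-1: eigenvector (0,-1,4).
For λ=4: eigenvector (-1,2,-4).
For λ=-4: eigenvector (0,0,1).
General solution: c_1e^(-t)(0,-1,4) + c_2e^(4t)(-1,2,-4) + c_3e^(-4t)(0,0,1).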